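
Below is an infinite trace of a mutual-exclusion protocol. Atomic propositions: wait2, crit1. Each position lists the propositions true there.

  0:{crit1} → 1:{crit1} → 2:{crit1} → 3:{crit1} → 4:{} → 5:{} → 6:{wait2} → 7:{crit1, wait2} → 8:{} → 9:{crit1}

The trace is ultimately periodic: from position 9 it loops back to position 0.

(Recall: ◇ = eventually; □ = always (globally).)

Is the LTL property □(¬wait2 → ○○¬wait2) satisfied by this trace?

¬wait2 → ○○¬wait2 must hold at every position from 0 onward. It fails at position 4, so □(¬wait2 → ○○¬wait2) is false.
Positions where ¬wait2 holds: 0, 1, 2, 3, 4, 5, 8, 9.
Check ○○¬wait2 at each: 0→ok, 1→ok, 2→ok, 3→ok, 4→fails, 5→fails, 8→ok, 9→ok.

Violated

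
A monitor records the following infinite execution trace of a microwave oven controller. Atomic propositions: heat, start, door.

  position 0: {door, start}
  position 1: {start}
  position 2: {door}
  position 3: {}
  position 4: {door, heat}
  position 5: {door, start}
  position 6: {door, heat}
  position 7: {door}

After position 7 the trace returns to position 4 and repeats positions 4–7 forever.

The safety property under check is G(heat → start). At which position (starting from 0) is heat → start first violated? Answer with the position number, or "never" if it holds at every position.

4

Check heat → start at each position in order: 0 ✓, 1 ✓, 2 ✓, 3 ✓.
At position 4 the labels are {door, heat}, so heat → start is false there. This is the first violation.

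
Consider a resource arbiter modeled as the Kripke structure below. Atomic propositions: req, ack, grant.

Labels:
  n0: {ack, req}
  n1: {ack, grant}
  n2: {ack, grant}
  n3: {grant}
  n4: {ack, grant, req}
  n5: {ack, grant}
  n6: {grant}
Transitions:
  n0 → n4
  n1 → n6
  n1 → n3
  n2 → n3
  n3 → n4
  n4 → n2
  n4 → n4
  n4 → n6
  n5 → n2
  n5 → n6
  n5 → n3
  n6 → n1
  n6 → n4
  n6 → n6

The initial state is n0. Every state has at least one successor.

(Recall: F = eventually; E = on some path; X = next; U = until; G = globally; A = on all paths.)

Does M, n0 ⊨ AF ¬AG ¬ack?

States satisfying ¬AG ¬ack: {n0, n1, n2, n3, n4, n5, n6}.
States satisfying AF ¬AG ¬ack: {n0, n1, n2, n3, n4, n5, n6}.
n0 ∈ Sat(AF ¬AG ¬ack).

Satisfied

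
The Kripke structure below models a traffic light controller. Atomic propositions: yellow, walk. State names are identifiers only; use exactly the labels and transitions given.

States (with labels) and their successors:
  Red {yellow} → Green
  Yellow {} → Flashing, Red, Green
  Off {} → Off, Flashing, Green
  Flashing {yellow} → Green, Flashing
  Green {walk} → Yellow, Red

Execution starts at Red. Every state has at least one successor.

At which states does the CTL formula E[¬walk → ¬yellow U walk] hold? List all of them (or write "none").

States satisfying ¬walk → ¬yellow: {Yellow, Off, Green}.
States satisfying walk: {Green}.
States satisfying E[¬walk → ¬yellow U walk]: {Yellow, Off, Green}.

{Yellow, Off, Green}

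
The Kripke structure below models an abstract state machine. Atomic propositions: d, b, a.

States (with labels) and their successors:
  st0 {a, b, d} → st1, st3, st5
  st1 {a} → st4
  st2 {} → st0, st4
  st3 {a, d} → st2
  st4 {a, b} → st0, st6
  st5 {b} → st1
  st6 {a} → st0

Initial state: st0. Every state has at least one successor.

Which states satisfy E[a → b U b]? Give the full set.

States satisfying a → b: {st0, st2, st4, st5}.
States satisfying b: {st0, st4, st5}.
States satisfying E[a → b U b]: {st0, st2, st4, st5}.

{st0, st2, st4, st5}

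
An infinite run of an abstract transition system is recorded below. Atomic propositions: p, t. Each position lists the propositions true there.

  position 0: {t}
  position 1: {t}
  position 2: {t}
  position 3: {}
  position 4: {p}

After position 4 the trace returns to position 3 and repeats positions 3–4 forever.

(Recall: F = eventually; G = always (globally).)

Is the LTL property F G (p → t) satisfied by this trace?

Violated

G (p → t) is false at every position 0..4, so it never becomes true and F G (p → t) fails.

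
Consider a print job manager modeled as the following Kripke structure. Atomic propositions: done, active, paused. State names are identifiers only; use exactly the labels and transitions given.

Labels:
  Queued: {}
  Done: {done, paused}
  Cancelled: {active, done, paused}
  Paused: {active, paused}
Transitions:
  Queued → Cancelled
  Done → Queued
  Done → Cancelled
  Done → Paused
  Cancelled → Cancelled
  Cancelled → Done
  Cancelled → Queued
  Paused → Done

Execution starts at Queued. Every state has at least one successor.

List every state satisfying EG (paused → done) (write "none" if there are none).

States satisfying paused → done: {Queued, Done, Cancelled}.
States satisfying EG (paused → done): {Queued, Done, Cancelled}.

{Queued, Done, Cancelled}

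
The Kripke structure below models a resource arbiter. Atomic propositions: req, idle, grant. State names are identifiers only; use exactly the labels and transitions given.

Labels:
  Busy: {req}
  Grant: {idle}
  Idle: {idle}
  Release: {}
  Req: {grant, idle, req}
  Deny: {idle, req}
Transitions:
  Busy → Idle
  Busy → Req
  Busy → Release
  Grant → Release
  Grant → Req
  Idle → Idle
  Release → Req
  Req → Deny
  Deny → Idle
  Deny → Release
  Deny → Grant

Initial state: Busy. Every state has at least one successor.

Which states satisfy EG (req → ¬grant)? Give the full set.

States satisfying req → ¬grant: {Busy, Grant, Idle, Release, Deny}.
States satisfying EG (req → ¬grant): {Busy, Idle, Deny}.

{Busy, Idle, Deny}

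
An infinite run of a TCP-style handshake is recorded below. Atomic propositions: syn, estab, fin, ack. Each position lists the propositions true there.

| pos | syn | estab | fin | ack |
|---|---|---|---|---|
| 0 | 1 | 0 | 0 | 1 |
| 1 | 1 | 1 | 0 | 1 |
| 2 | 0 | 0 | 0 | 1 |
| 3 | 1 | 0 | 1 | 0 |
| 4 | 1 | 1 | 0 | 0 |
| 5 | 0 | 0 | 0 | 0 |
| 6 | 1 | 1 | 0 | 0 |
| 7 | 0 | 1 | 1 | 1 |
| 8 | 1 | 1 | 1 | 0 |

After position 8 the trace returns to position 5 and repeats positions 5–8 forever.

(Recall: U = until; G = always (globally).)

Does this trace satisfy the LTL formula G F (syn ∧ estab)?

F (syn ∧ estab) holds at every position 0..8, and those are all positions ever visited, so G F (syn ∧ estab) holds.

Satisfied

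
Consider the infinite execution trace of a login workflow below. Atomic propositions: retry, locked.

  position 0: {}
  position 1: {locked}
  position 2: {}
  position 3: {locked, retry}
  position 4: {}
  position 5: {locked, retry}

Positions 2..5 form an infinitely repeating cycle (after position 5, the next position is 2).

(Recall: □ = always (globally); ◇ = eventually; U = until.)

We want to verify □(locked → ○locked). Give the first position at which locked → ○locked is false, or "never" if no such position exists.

1

Check locked → ○locked at each position in order: 0 ✓.
At position 1 the labels are {locked} and the next position 2 has {}, so locked → ○locked is false there. This is the first violation.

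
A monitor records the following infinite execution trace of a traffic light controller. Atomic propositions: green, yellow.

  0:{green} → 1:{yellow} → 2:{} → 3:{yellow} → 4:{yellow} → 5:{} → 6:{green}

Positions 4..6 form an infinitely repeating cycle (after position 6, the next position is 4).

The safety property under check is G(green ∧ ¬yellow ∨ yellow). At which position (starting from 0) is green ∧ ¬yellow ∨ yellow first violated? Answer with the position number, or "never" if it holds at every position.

2

Check green ∧ ¬yellow ∨ yellow at each position in order: 0 ✓, 1 ✓.
At position 2 the labels are {}, so green ∧ ¬yellow ∨ yellow is false there. This is the first violation.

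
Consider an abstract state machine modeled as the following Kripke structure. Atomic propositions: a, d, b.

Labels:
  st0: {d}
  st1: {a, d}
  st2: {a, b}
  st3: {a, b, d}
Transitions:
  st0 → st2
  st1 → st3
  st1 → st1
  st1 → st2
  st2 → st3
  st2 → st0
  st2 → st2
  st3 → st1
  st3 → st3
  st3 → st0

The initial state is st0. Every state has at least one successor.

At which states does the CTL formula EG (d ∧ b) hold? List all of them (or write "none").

{st3}

States satisfying d ∧ b: {st3}.
States satisfying EG (d ∧ b): {st3}.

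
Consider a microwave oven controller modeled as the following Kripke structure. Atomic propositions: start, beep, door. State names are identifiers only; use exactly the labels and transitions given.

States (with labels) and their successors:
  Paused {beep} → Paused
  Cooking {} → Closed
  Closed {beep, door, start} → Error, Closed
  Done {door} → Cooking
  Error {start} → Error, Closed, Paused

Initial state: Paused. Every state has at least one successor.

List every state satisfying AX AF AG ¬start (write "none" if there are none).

{Paused}

States satisfying AF AG ¬start: {Paused}.
States satisfying AX AF AG ¬start: {Paused}.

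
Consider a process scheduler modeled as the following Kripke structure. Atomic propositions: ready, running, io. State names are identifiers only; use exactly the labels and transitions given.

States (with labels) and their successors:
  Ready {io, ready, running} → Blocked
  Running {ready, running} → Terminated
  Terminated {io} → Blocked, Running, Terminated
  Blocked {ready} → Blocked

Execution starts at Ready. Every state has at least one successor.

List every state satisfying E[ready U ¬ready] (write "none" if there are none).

{Running, Terminated}

States satisfying ready: {Ready, Running, Blocked}.
States satisfying ¬ready: {Terminated}.
States satisfying E[ready U ¬ready]: {Running, Terminated}.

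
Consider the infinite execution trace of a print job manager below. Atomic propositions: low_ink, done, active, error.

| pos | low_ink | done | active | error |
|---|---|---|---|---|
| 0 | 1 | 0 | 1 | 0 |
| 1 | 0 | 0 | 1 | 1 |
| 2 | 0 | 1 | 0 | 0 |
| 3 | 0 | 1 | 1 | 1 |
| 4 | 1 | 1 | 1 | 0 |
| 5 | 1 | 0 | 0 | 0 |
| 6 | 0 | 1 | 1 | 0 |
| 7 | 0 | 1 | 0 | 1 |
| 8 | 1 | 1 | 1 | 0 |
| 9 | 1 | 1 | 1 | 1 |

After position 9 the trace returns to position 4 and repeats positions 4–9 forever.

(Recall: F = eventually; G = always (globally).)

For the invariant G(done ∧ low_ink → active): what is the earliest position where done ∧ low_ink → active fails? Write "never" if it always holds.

done ∧ low_ink → active holds at every position 0..9, and those are all the positions the trace ever visits, so the invariant G(done ∧ low_ink → active) is never violated.

never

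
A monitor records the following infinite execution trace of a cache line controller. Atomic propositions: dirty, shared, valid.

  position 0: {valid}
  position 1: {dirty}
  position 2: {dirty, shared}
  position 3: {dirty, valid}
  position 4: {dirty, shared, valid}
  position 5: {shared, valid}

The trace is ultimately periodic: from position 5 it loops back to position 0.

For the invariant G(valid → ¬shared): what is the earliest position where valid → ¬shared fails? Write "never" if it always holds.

4

Check valid → ¬shared at each position in order: 0 ✓, 1 ✓, 2 ✓, 3 ✓.
At position 4 the labels are {dirty, shared, valid}, so valid → ¬shared is false there. This is the first violation.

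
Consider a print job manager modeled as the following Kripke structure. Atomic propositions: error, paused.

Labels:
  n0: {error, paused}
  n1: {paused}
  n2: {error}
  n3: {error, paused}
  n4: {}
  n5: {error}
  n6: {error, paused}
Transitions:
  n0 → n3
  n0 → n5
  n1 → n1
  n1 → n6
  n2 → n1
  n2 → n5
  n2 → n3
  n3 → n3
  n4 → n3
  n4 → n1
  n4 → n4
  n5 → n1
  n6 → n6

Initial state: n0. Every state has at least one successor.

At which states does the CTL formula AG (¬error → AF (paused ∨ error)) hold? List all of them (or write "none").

{n0, n1, n2, n3, n5, n6}

States satisfying ¬error → AF (paused ∨ error): {n0, n1, n2, n3, n5, n6}.
States satisfying AG (¬error → AF (paused ∨ error)): {n0, n1, n2, n3, n5, n6}.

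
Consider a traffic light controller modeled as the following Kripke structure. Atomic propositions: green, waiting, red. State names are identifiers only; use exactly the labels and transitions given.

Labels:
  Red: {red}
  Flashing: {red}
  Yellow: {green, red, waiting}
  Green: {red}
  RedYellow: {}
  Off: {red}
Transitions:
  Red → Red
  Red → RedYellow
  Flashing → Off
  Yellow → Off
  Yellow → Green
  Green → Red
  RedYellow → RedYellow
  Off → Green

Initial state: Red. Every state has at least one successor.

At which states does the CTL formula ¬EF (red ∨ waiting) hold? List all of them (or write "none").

States satisfying red ∨ waiting: {Red, Flashing, Yellow, Green, Off}.
States satisfying EF (red ∨ waiting): {Red, Flashing, Yellow, Green, Off}.
States satisfying ¬EF (red ∨ waiting): {RedYellow}.

{RedYellow}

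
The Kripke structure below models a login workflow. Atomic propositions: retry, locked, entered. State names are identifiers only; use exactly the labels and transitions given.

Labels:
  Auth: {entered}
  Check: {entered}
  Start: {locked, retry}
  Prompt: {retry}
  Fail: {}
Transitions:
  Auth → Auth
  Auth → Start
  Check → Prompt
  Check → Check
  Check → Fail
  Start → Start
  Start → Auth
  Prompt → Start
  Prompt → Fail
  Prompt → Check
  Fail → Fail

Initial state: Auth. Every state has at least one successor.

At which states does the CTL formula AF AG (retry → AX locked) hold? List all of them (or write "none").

States satisfying AG (retry → AX locked): {Fail}.
States satisfying AF AG (retry → AX locked): {Fail}.

{Fail}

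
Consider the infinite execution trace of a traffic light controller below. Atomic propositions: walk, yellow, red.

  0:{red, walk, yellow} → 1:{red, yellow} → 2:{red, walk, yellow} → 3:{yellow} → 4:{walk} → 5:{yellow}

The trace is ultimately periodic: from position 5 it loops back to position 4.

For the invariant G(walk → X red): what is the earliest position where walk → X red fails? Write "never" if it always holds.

2

Check walk → X red at each position in order: 0 ✓, 1 ✓.
At position 2 the labels are {red, walk, yellow} and the next position 3 has {yellow}, so walk → X red is false there. This is the first violation.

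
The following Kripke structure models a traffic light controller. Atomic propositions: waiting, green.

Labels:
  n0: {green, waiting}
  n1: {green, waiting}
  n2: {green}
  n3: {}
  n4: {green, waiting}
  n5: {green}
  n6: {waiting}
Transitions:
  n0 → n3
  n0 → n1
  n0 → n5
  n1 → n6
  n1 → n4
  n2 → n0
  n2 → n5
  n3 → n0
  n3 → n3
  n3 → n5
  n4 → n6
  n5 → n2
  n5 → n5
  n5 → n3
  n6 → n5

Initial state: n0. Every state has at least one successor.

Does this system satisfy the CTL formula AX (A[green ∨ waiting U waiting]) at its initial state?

Does not hold

States satisfying A[green ∨ waiting U waiting]: {n0, n1, n4, n6}.
States satisfying AX (A[green ∨ waiting U waiting]): {n1, n4}.
n0 ∉ Sat(AX (A[green ∨ waiting U waiting])).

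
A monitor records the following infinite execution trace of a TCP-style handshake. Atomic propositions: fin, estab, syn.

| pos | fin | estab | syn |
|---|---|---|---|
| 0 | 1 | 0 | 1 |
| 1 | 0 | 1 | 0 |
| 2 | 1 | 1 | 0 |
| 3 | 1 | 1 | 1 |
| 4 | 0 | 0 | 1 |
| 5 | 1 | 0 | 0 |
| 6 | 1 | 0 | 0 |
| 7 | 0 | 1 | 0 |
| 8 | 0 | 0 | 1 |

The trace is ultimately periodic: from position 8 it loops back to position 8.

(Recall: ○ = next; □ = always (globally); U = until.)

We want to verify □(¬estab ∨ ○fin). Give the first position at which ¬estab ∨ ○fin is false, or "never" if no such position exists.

Check ¬estab ∨ ○fin at each position in order: 0 ✓, 1 ✓, 2 ✓.
At position 3 the labels are {estab, fin, syn} and the next position 4 has {syn}, so ¬estab ∨ ○fin is false there. This is the first violation.

3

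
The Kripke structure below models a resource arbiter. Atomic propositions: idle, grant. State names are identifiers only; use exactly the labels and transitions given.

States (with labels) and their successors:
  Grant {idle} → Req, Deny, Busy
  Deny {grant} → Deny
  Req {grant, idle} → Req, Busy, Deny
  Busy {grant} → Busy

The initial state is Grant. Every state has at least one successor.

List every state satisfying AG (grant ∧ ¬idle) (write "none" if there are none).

States satisfying grant ∧ ¬idle: {Deny, Busy}.
States satisfying AG (grant ∧ ¬idle): {Deny, Busy}.

{Deny, Busy}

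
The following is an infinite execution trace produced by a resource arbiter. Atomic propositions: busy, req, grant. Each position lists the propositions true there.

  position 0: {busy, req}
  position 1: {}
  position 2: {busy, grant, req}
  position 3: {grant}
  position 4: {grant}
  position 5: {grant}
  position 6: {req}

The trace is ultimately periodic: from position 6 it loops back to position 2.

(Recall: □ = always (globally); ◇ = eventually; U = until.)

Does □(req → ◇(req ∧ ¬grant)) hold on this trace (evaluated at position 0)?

req → ◇(req ∧ ¬grant) holds at every position 0..6, and those are all positions ever visited, so □(req → ◇(req ∧ ¬grant)) holds.
Positions where req holds: 0, 2, 6.
Check ◇(req ∧ ¬grant) at each: 0→ok, 2→ok, 6→ok.

Satisfied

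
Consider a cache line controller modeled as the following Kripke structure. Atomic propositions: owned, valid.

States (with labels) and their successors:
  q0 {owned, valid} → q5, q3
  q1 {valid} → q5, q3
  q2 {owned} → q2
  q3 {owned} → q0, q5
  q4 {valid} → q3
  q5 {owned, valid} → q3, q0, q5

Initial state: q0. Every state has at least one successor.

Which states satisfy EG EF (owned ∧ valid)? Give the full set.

States satisfying EF (owned ∧ valid): {q0, q1, q3, q4, q5}.
States satisfying EG EF (owned ∧ valid): {q0, q1, q3, q4, q5}.

{q0, q1, q3, q4, q5}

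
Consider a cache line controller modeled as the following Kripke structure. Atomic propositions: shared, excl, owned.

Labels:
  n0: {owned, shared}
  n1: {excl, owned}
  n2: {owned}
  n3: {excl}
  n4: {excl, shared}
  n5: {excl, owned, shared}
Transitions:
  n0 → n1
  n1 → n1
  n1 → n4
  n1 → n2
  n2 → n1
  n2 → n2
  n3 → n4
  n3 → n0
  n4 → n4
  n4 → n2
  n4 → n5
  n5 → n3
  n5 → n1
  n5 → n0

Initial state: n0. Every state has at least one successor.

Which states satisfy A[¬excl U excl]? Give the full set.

{n0, n1, n3, n4, n5}

States satisfying ¬excl: {n0, n2}.
States satisfying excl: {n1, n3, n4, n5}.
States satisfying A[¬excl U excl]: {n0, n1, n3, n4, n5}.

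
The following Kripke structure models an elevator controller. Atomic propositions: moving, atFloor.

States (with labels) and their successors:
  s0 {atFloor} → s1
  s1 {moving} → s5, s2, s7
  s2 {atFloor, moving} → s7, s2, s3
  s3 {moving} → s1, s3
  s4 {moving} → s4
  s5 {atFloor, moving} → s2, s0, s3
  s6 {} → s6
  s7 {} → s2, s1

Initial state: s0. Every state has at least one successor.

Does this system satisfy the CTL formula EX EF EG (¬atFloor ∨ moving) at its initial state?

States satisfying EF EG (¬atFloor ∨ moving): {s0, s1, s2, s3, s4, s5, s6, s7}.
States satisfying EX EF EG (¬atFloor ∨ moving): {s0, s1, s2, s3, s4, s5, s6, s7}.
s0 ∈ Sat(EX EF EG (¬atFloor ∨ moving)).

Holds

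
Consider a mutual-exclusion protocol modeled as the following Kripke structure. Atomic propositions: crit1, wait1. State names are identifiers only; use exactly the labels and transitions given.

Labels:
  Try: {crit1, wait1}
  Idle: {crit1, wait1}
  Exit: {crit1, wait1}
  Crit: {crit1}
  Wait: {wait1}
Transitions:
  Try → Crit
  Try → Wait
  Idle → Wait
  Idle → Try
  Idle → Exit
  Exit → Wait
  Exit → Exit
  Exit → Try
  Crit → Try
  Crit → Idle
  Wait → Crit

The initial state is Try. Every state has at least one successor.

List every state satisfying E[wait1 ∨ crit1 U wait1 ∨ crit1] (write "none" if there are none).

{Try, Idle, Exit, Crit, Wait}

States satisfying wait1 ∨ crit1: {Try, Idle, Exit, Crit, Wait}.
States satisfying E[wait1 ∨ crit1 U wait1 ∨ crit1]: {Try, Idle, Exit, Crit, Wait}.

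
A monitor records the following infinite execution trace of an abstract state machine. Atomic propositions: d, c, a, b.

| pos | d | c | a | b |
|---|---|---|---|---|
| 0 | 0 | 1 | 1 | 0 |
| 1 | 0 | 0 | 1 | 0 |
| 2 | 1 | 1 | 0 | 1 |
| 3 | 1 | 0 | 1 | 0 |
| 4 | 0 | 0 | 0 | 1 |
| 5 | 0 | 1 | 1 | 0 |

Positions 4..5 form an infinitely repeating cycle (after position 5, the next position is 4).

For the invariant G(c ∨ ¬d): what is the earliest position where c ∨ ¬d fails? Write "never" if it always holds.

Check c ∨ ¬d at each position in order: 0 ✓, 1 ✓, 2 ✓.
At position 3 the labels are {a, d}, so c ∨ ¬d is false there. This is the first violation.

3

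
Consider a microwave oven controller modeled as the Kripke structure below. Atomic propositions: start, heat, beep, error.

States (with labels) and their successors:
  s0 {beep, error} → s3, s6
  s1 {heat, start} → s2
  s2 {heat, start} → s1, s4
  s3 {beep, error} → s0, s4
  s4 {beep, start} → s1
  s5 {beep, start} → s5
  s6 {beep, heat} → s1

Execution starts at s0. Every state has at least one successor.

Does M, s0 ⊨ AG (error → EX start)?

Does not hold

States satisfying error → EX start: {s1, s2, s3, s4, s5, s6}.
States satisfying AG (error → EX start): {s1, s2, s4, s5, s6}.
s0 is reachable from s0 and violates error → EX start, so AG fails at s0.
s0 ∉ Sat(AG (error → EX start)).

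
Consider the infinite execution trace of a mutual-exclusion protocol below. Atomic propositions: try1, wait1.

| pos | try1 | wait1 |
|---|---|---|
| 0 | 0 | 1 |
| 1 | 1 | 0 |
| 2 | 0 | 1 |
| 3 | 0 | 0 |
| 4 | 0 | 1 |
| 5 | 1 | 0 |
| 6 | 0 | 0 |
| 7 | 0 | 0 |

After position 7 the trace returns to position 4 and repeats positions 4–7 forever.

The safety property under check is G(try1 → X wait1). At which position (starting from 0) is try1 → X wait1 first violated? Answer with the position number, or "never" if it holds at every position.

5

Check try1 → X wait1 at each position in order: 0 ✓, 1 ✓, 2 ✓, 3 ✓, 4 ✓.
At position 5 the labels are {try1} and the next position 6 has {}, so try1 → X wait1 is false there. This is the first violation.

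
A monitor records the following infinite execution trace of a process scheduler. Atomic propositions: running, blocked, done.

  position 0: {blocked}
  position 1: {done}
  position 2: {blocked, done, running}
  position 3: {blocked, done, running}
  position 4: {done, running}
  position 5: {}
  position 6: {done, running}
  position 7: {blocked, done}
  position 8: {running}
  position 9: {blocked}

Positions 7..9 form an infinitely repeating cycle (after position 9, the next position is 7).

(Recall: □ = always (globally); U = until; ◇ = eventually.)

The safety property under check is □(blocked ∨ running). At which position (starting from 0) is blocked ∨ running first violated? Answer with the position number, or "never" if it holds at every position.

1

Check blocked ∨ running at each position in order: 0 ✓.
At position 1 the labels are {done}, so blocked ∨ running is false there. This is the first violation.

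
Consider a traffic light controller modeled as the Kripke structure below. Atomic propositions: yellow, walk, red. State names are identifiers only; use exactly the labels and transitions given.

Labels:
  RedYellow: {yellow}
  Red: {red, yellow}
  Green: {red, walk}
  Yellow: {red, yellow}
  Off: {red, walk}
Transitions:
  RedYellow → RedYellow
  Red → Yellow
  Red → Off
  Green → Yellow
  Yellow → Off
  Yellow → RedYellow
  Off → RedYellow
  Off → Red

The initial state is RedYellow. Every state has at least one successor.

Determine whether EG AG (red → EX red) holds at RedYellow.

States satisfying AG (red → EX red): {RedYellow, Red, Green, Yellow, Off}.
States satisfying EG AG (red → EX red): {RedYellow, Red, Green, Yellow, Off}.
RedYellow ∈ Sat(EG AG (red → EX red)).

Yes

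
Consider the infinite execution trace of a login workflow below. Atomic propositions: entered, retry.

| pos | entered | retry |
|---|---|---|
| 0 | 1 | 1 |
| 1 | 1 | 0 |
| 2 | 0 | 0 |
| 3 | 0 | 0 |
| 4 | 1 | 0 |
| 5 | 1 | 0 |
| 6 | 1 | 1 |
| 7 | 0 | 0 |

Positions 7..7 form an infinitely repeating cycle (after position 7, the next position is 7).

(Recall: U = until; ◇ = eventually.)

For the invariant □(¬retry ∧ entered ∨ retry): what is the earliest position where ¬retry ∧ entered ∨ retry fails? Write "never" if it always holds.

Check ¬retry ∧ entered ∨ retry at each position in order: 0 ✓, 1 ✓.
At position 2 the labels are {}, so ¬retry ∧ entered ∨ retry is false there. This is the first violation.

2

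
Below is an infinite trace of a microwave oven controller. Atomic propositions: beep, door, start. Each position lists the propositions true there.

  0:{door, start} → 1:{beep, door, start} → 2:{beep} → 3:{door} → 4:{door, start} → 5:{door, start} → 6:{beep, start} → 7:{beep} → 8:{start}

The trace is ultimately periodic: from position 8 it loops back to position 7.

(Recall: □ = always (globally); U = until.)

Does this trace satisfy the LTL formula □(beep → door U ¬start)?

No

beep → door U ¬start must hold at every position from 0 onward. It fails at position 6, so □(beep → door U ¬start) is false.
Positions where beep holds: 1, 2, 6, 7.
Check door U ¬start at each: 1→ok, 2→ok, 6→fails, 7→ok.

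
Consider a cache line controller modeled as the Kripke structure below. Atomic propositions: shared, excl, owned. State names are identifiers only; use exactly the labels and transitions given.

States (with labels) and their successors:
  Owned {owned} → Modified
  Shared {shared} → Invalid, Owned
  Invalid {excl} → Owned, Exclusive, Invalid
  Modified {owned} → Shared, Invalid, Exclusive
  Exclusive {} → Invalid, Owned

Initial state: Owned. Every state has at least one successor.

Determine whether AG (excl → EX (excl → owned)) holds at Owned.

Holds

States satisfying excl → EX (excl → owned): {Owned, Shared, Invalid, Modified, Exclusive}.
States satisfying AG (excl → EX (excl → owned)): {Owned, Shared, Invalid, Modified, Exclusive}.
Every state reachable from Owned satisfies excl → EX (excl → owned).
Owned ∈ Sat(AG (excl → EX (excl → owned))).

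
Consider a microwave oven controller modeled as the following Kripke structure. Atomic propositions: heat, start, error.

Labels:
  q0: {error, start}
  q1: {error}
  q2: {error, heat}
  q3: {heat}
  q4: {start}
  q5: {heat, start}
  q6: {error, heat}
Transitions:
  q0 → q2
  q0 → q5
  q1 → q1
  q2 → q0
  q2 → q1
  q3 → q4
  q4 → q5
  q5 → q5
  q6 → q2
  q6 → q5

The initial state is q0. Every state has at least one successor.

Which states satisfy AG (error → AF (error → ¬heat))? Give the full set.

States satisfying error → AF (error → ¬heat): {q0, q1, q2, q3, q4, q5, q6}.
States satisfying AG (error → AF (error → ¬heat)): {q0, q1, q2, q3, q4, q5, q6}.

{q0, q1, q2, q3, q4, q5, q6}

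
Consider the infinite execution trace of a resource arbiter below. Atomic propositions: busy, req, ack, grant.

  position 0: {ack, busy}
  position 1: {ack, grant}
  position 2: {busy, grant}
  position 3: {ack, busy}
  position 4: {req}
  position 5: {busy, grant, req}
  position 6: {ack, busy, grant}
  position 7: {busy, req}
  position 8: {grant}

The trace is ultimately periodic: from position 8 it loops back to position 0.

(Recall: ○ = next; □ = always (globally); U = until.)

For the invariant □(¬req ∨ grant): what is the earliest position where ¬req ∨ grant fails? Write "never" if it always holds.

Check ¬req ∨ grant at each position in order: 0 ✓, 1 ✓, 2 ✓, 3 ✓.
At position 4 the labels are {req}, so ¬req ∨ grant is false there. This is the first violation.

4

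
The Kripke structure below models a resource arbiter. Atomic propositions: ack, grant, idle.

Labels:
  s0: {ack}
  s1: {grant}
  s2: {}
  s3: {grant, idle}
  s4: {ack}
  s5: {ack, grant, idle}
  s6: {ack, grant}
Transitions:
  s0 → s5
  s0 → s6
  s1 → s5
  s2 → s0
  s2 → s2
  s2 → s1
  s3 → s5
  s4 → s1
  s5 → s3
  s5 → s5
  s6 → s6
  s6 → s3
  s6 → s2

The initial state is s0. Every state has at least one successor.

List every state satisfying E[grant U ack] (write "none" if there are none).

{s0, s1, s3, s4, s5, s6}

States satisfying grant: {s1, s3, s5, s6}.
States satisfying ack: {s0, s4, s5, s6}.
States satisfying E[grant U ack]: {s0, s1, s3, s4, s5, s6}.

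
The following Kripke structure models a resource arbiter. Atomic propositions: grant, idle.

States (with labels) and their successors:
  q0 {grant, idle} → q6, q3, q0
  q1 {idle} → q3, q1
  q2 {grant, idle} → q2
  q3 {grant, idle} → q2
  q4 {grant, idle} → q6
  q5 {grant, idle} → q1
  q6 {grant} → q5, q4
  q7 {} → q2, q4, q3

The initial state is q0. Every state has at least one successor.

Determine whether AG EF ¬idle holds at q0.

Violated

States satisfying EF ¬idle: {q0, q4, q6, q7}.
States satisfying AG EF ¬idle: ∅.
q1 is reachable from q0 and violates EF ¬idle, so AG fails at q0.
q0 ∉ Sat(AG EF ¬idle).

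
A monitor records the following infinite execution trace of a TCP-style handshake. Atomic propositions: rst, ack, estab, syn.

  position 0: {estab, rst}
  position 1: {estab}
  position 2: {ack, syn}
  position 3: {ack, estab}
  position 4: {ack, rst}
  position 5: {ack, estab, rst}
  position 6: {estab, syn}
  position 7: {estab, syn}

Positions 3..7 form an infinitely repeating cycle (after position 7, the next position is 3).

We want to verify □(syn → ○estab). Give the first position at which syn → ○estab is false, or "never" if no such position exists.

never

syn → ○estab holds at every position 0..7, and those are all the positions the trace ever visits, so the invariant □(syn → ○estab) is never violated.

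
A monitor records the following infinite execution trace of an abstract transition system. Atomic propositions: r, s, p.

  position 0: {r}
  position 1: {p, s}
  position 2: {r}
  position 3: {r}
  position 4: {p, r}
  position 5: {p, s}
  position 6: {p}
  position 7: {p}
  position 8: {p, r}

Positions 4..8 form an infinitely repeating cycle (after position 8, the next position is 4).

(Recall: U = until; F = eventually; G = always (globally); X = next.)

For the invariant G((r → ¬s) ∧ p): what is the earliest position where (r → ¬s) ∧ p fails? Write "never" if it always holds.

0

At position 0 the labels are {r}, so (r → ¬s) ∧ p is false there. This is the first violation.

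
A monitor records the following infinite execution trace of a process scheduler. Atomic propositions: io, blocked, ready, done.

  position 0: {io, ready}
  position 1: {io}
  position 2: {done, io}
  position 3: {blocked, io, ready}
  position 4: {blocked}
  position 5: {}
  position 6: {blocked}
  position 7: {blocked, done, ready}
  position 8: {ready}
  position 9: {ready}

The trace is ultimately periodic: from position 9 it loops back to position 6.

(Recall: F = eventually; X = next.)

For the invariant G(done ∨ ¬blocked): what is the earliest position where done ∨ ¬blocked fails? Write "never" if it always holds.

3

Check done ∨ ¬blocked at each position in order: 0 ✓, 1 ✓, 2 ✓.
At position 3 the labels are {blocked, io, ready}, so done ∨ ¬blocked is false there. This is the first violation.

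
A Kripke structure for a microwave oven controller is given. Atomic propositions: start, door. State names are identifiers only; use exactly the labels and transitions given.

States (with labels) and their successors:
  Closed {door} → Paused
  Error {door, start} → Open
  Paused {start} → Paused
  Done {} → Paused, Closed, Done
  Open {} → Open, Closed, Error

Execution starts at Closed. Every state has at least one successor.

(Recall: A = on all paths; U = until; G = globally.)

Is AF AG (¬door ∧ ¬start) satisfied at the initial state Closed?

States satisfying AG (¬door ∧ ¬start): ∅.
States satisfying AF AG (¬door ∧ ¬start): ∅.
There is a path from Closed along which AG (¬door ∧ ¬start) never holds.
Closed ∉ Sat(AF AG (¬door ∧ ¬start)).

No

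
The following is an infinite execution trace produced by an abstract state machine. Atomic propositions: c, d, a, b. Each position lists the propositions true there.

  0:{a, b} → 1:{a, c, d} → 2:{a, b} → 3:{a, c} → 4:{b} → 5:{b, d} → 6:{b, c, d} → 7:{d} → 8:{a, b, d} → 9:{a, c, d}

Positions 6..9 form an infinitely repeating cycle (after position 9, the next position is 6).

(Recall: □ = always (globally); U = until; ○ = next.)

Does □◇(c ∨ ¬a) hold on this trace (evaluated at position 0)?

◇(c ∨ ¬a) holds at every position 0..9, and those are all positions ever visited, so □◇(c ∨ ¬a) holds.

Yes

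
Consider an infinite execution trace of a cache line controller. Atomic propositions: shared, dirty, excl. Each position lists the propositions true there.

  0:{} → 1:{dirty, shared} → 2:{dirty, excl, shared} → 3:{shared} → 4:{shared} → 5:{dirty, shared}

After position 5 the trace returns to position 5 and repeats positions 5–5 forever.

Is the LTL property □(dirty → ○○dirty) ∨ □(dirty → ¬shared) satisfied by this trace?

dirty → ○○dirty must hold at every position from 0 onward. It fails at position 1, so □(dirty → ○○dirty) is false.
Positions where dirty holds: 1, 2, 5.
Check ○○dirty at each: 1→fails, 2→fails, 5→ok.
dirty → ¬shared must hold at every position from 0 onward. It fails at position 1, so □(dirty → ¬shared) is false.
Positions where dirty holds: 1, 2, 5.
Check ¬shared at each: 1→fails, 2→fails, 5→fails.
At position 0: □(dirty → ○○dirty) is false; □(dirty → ¬shared) is false; so □(dirty → ○○dirty) ∨ □(dirty → ¬shared) is false.

Does not hold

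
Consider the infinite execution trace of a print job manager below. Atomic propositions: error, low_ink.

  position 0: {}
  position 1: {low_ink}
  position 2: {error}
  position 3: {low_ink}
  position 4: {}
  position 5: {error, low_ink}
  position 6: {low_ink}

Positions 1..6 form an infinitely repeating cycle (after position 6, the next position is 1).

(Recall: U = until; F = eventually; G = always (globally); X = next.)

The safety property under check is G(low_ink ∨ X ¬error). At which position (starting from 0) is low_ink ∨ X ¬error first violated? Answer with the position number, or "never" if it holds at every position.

Check low_ink ∨ X ¬error at each position in order: 0 ✓, 1 ✓, 2 ✓, 3 ✓.
At position 4 the labels are {} and the next position 5 has {error, low_ink}, so low_ink ∨ X ¬error is false there. This is the first violation.

4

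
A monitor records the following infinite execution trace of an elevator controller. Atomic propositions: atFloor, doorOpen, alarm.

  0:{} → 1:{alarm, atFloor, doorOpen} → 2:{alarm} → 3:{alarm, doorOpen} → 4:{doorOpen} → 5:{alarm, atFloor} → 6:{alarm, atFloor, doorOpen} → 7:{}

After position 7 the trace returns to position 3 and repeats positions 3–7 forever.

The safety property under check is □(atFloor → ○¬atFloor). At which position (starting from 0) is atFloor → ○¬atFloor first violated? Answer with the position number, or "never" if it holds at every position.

Check atFloor → ○¬atFloor at each position in order: 0 ✓, 1 ✓, 2 ✓, 3 ✓, 4 ✓.
At position 5 the labels are {alarm, atFloor} and the next position 6 has {alarm, atFloor, doorOpen}, so atFloor → ○¬atFloor is false there. This is the first violation.

5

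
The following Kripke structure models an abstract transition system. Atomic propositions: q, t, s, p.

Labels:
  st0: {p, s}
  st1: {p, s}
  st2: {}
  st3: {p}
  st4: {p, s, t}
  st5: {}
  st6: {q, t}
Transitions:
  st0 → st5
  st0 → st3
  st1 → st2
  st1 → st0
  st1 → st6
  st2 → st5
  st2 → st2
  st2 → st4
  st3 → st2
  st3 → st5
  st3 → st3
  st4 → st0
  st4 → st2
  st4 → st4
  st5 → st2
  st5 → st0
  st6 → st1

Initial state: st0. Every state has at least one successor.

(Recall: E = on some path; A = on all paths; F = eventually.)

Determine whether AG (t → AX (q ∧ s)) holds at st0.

States satisfying t → AX (q ∧ s): {st0, st1, st2, st3, st5}.
States satisfying AG (t → AX (q ∧ s)): ∅.
st4 is reachable from st0 and violates t → AX (q ∧ s), so AG fails at st0.
st0 ∉ Sat(AG (t → AX (q ∧ s))).

Does not hold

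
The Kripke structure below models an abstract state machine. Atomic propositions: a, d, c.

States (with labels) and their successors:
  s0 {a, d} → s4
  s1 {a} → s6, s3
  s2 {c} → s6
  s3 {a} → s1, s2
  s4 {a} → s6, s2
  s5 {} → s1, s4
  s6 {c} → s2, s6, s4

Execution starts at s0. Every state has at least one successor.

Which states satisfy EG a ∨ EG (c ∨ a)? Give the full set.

{s0, s1, s2, s3, s4, s6}

States satisfying a: {s0, s1, s3, s4}.
States satisfying EG a: {s1, s3}.
States satisfying c ∨ a: {s0, s1, s2, s3, s4, s6}.
States satisfying EG (c ∨ a): {s0, s1, s2, s3, s4, s6}.
States satisfying EG a ∨ EG (c ∨ a): {s0, s1, s2, s3, s4, s6}.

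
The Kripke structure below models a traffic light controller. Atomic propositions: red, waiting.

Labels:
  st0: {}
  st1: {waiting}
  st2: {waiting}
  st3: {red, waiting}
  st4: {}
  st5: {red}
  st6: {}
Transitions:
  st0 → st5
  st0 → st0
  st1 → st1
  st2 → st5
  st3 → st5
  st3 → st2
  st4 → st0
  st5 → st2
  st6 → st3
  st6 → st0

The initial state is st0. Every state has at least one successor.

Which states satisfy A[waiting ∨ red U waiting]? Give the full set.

{st1, st2, st3, st5}

States satisfying waiting ∨ red: {st1, st2, st3, st5}.
States satisfying waiting: {st1, st2, st3}.
States satisfying A[waiting ∨ red U waiting]: {st1, st2, st3, st5}.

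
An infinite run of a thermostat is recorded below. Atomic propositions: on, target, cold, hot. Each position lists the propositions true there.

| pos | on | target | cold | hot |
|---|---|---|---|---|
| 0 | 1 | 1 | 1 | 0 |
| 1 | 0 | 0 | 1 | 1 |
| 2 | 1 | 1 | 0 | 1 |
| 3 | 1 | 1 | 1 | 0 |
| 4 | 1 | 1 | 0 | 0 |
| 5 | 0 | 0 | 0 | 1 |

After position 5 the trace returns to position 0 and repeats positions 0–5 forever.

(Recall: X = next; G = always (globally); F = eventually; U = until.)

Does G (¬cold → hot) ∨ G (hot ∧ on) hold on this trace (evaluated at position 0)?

¬cold → hot must hold at every position from 0 onward. It fails at position 4, so G (¬cold → hot) is false.
Positions where ¬cold holds: 2, 4, 5.
Check hot at each: 2→ok, 4→fails, 5→ok.
hot ∧ on must hold at every position from 0 onward. It fails at position 0, so G (hot ∧ on) is false.
At position 0: G (¬cold → hot) is false; G (hot ∧ on) is false; so G (¬cold → hot) ∨ G (hot ∧ on) is false.

No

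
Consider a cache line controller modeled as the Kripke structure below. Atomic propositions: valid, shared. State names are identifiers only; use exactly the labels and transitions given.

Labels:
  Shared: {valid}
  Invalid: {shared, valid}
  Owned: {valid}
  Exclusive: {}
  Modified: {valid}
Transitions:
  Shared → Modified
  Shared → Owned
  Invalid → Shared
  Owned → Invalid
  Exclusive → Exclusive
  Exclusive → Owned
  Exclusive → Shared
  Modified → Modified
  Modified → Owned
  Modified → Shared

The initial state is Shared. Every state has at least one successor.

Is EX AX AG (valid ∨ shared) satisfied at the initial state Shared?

States satisfying AX AG (valid ∨ shared): {Shared, Invalid, Owned, Modified}.
States satisfying EX AX AG (valid ∨ shared): {Shared, Invalid, Owned, Exclusive, Modified}.
Shared ∈ Sat(EX AX AG (valid ∨ shared)).

Yes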